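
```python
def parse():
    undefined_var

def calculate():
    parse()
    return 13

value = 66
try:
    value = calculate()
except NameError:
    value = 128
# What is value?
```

Step-by-step execution trace:
1. value starts at 66.
2. try: `calculate()` calls `parse()`.
3. `parse()` evaluates `undefined_var`, which raises NameError; it propagates through calculate (uncaught).
4. `return 13` in calculate is not reached; the assignment to value does not complete.
5. `except NameError` matches → value = 128.
Result: 128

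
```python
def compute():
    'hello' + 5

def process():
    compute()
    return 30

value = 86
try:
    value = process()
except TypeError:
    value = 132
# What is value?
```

Step-by-step execution trace:
1. value starts at 86.
2. try: `process()` calls `compute()`.
3. `compute()` evaluates `'hello' + 5`, which raises TypeError; it propagates through process (uncaught).
4. `return 30` in process is not reached; the assignment to value does not complete.
5. `except TypeError` matches → value = 132.
Result: 132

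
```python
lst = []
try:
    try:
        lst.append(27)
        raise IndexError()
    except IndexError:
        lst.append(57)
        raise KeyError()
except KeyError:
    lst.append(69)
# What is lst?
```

Step-by-step execution trace:
1. Inner try: `lst.append(27)` → lst = [27].
2. `raise IndexError()` raises IndexError.
3. Inner `except IndexError` matches → `lst.append(57)` → lst = [27, 57].
4. `raise KeyError()` raises KeyError; propagates to outer try.
5. Outer `except KeyError` matches → `lst.append(69)` → lst = [27, 57, 69].
Result: [27, 57, 69]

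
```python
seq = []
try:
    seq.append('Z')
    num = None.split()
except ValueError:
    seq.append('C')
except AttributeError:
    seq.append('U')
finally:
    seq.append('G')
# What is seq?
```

Step-by-step execution trace:
1. try: `seq.append('Z')` → seq = ['Z'].
2. `num = None.split()` raises AttributeError.
3. `except ValueError` does not match AttributeError; skipped.
4. `except AttributeError` matches → `seq.append('U')` → seq = ['Z', 'U'].
5. finally always runs: `seq.append('G')` → seq = ['Z', 'U', 'G'].
Result: ['Z', 'U', 'G']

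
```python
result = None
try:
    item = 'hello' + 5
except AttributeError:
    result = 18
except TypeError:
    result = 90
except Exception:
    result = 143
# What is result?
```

Step-by-step execution trace:
1. `item = 'hello' + 5` raises TypeError.
2. `except AttributeError` does not match TypeError; skipped.
3. `except TypeError` matches → result = 90.
4. Remaining except clauses are skipped.
Result: 90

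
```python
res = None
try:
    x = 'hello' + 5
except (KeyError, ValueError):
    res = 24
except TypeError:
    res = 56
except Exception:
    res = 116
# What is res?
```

Step-by-step execution trace:
1. `x = 'hello' + 5` raises TypeError.
2. `except (KeyError, ValueError)` does not match TypeError; skipped.
3. `except TypeError` matches (exact type match) → res = 56.
4. `except Exception` is not reached.
Result: 56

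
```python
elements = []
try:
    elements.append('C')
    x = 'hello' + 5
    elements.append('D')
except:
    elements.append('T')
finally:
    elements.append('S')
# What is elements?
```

Step-by-step execution trace:
1. try: `elements.append('C')` → elements = ['C'].
2. `x = 'hello' + 5` raises TypeError; `elements.append('D')` is not reached.
3. bare `except` matches → `elements.append('T')` → elements = ['C', 'T'].
4. finally always runs: `elements.append('S')` → elements = ['C', 'T', 'S'].
Result: ['C', 'T', 'S']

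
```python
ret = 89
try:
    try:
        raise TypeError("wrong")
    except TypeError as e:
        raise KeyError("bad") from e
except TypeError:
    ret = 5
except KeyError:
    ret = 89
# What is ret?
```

Step-by-step execution trace:
1. Inner try raises TypeError; inner `except TypeError as e` catches it.
2. `raise KeyError(...) from e` raises KeyError (TypeError is attached as __cause__, but only KeyError is active).
3. Outer `except TypeError` does not match KeyError; skipped.
4. Outer `except KeyError` matches → ret = 89.
Result: 89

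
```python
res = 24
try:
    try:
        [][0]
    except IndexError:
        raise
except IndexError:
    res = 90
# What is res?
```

Step-by-step execution trace:
1. Inner try: `[][0]` raises IndexError.
2. Inner `except IndexError` matches; bare `raise` re-raises the same IndexError.
3. Outer `except IndexError` matches → res = 90.
Result: 90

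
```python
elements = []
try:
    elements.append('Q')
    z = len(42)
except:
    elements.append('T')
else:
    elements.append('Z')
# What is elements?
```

Step-by-step execution trace:
1. try: `elements.append('Q')` → elements = ['Q'].
2. `z = len(42)` raises TypeError.
3. bare `except` matches → `elements.append('T')` → elements = ['Q', 'T'].
4. `else` is skipped (an exception was raised).
Result: ['Q', 'T']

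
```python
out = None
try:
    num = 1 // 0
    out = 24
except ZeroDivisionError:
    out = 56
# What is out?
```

Step-by-step execution trace:
1. `num = 1 // 0` raises ZeroDivisionError.
2. `out = 24` is not reached.
3. `except ZeroDivisionError` matches → out = 56.
Result: 56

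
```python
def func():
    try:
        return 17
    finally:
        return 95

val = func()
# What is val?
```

Step-by-step execution trace:
1. `func()` enters try: `return 17` sets pending return value 17.
2. Before returning, `finally: return 95` runs and overrides the pending return.
3. func() returns 95 → val = 95.
Result: 95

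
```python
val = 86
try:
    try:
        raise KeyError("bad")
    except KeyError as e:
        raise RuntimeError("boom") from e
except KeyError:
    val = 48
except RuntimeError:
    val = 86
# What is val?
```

Step-by-step execution trace:
1. Inner try raises KeyError; inner `except KeyError as e` catches it.
2. `raise RuntimeError(...) from e` raises RuntimeError (KeyError is attached as __cause__, but only RuntimeError is active).
3. Outer `except KeyError` does not match RuntimeError; skipped.
4. Outer `except RuntimeError` matches → val = 86.
Result: 86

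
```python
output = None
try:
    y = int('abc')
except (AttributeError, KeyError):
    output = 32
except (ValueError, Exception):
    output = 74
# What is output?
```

Step-by-step execution trace:
1. `y = int('abc')` raises ValueError.
2. `except (AttributeError, KeyError)` does not match ValueError; skipped.
3. `except (ValueError, Exception)` matches (ValueError is in the tuple) → output = 74.
Result: 74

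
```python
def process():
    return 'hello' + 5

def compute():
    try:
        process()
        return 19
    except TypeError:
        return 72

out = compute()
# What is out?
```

Step-by-step execution trace:
1. `compute()` calls `process()`.
2. `process()` evaluates `'hello' + 5`, which raises TypeError; it propagates to the caller.
3. `return 19` is not reached.
4. `except TypeError` in compute matches → returns 72.
5. out = 72.
Result: 72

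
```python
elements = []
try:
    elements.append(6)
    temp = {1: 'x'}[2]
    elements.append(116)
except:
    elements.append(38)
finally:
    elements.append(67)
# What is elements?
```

Step-by-step execution trace:
1. try: `elements.append(6)` → elements = [6].
2. `temp = {1: 'x'}[2]` raises KeyError; `elements.append(116)` is not reached.
3. bare `except` matches → `elements.append(38)` → elements = [6, 38].
4. finally always runs: `elements.append(67)` → elements = [6, 38, 67].
Result: [6, 38, 67]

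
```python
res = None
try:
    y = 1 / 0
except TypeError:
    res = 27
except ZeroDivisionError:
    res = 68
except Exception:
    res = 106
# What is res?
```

Step-by-step execution trace:
1. `y = 1 / 0` raises ZeroDivisionError.
2. `except TypeError` does not match ZeroDivisionError; skipped.
3. `except ZeroDivisionError` matches → res = 68.
4. Remaining except clauses are skipped.
Result: 68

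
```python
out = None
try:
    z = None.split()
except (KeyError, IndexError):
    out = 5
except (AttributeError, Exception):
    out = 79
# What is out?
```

Step-by-step execution trace:
1. `z = None.split()` raises AttributeError.
2. `except (KeyError, IndexError)` does not match AttributeError; skipped.
3. `except (AttributeError, Exception)` matches (AttributeError is in the tuple) → out = 79.
Result: 79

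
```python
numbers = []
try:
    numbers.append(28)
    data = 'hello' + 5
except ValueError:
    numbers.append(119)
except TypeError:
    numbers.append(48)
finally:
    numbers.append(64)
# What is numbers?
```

Step-by-step execution trace:
1. try: `numbers.append(28)` → numbers = [28].
2. `data = 'hello' + 5` raises TypeError.
3. `except ValueError` does not match TypeError; skipped.
4. `except TypeError` matches → `numbers.append(48)` → numbers = [28, 48].
5. finally always runs: `numbers.append(64)` → numbers = [28, 48, 64].
Result: [28, 48, 64]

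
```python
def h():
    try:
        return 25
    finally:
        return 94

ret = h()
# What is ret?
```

Step-by-step execution trace:
1. `h()` enters try: `return 25` sets pending return value 25.
2. Before returning, `finally: return 94` runs and overrides the pending return.
3. h() returns 94 → ret = 94.
Result: 94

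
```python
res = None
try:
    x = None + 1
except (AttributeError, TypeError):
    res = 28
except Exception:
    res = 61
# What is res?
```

Step-by-step execution trace:
1. `x = None + 1` raises TypeError.
2. `except (AttributeError, TypeError)` matches (TypeError is in the tuple) → res = 28.
3. `except Exception` is not reached.
Result: 28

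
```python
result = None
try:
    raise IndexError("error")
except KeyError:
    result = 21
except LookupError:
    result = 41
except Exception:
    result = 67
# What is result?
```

Step-by-step execution trace:
1. `raise IndexError(...)` raises IndexError.
2. `except KeyError` does not match (IndexError is not a subclass of KeyError); skipped.
3. `except LookupError` matches (IndexError is a subclass of LookupError) → result = 41.
4. `except Exception` is not reached.
Result: 41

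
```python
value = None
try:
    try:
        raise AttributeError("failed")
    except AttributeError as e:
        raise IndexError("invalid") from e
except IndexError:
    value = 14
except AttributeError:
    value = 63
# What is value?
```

Step-by-step execution trace:
1. Inner try raises AttributeError; inner `except AttributeError as e` catches it.
2. `raise IndexError(...) from e` raises IndexError (AttributeError is attached as __cause__, but only IndexError is active).
3. Outer `except IndexError` matches → value = 14.
4. `except AttributeError` is not reached.
Result: 14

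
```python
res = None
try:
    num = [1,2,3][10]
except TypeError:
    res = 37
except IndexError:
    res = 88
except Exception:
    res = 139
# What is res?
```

Step-by-step execution trace:
1. `num = [1,2,3][10]` raises IndexError.
2. `except TypeError` does not match IndexError; skipped.
3. `except IndexError` matches → res = 88.
4. Remaining except clauses are skipped.
Result: 88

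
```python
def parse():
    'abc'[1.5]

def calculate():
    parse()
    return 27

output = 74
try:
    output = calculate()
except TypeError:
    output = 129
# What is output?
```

Step-by-step execution trace:
1. output starts at 74.
2. try: `calculate()` calls `parse()`.
3. `parse()` evaluates `'abc'[1.5]`, which raises TypeError; it propagates through calculate (uncaught).
4. `return 27` in calculate is not reached; the assignment to output does not complete.
5. `except TypeError` matches → output = 129.
Result: 129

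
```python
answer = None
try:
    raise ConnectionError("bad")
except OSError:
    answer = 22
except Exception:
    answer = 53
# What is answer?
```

Step-by-step execution trace:
1. `raise ConnectionError(...)` raises ConnectionError.
2. `except OSError` matches (ConnectionError is a subclass of OSError) → answer = 22.
3. `except Exception` is not reached.
Result: 22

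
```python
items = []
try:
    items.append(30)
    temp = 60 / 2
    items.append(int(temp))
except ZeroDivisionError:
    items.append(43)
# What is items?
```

Step-by-step execution trace:
1. try: `items.append(30)` → items = [30].
2. `temp = 60 / 2` → temp = 30.0. No exception raised.
3. `items.append(int(temp))` → items = [30, 30].
4. `except ZeroDivisionError` is skipped (no exception was raised).
Result: [30, 30]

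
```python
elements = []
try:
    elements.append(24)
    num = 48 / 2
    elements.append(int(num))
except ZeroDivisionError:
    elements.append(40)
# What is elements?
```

Step-by-step execution trace:
1. try: `elements.append(24)` → elements = [24].
2. `num = 48 / 2` → num = 24.0. No exception raised.
3. `elements.append(int(num))` → elements = [24, 24].
4. `except ZeroDivisionError` is skipped (no exception was raised).
Result: [24, 24]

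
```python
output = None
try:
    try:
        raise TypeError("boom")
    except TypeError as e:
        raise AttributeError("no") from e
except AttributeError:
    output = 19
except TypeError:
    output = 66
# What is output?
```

Step-by-step execution trace:
1. Inner try raises TypeError; inner `except TypeError as e` catches it.
2. `raise AttributeError(...) from e` raises AttributeError (TypeError is attached as __cause__, but only AttributeError is active).
3. Outer `except AttributeError` matches → output = 19.
4. `except TypeError` is not reached.
Result: 19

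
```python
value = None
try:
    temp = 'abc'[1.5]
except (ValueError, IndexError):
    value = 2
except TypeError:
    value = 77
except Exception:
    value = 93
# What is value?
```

Step-by-step execution trace:
1. `temp = 'abc'[1.5]` raises TypeError.
2. `except (ValueError, IndexError)` does not match TypeError; skipped.
3. `except TypeError` matches (exact type match) → value = 77.
4. `except Exception` is not reached.
Result: 77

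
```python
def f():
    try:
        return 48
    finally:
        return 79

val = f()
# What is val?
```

Step-by-step execution trace:
1. `f()` enters try: `return 48` sets pending return value 48.
2. Before returning, `finally: return 79` runs and overrides the pending return.
3. f() returns 79 → val = 79.
Result: 79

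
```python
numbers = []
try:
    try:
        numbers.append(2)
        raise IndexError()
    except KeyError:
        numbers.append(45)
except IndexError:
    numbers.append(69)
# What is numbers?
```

Step-by-step execution trace:
1. Inner try: `numbers.append(2)` → numbers = [2].
2. `raise IndexError()` raises IndexError.
3. Inner `except KeyError` does not match IndexError; exception propagates to outer try.
4. Outer `except IndexError` matches → `numbers.append(69)` → numbers = [2, 69].
Result: [2, 69]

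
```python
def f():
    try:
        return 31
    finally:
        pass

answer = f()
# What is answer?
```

Step-by-step execution trace:
1. `f()` enters try: `return 31` sets pending return value 31.
2. Before returning, `finally: pass` runs (no effect).
3. f() returns 31 → answer = 31.
Result: 31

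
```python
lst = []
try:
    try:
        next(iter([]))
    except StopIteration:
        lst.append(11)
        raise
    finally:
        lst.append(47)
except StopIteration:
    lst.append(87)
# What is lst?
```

Step-by-step execution trace:
1. Inner try: `next(iter([]))` raises StopIteration.
2. Inner `except StopIteration` matches → `lst.append(11)` → lst = [11].
3. bare `raise` re-raises StopIteration.
4. Inner `finally` runs during unwinding: `lst.append(47)` → lst = [11, 47].
5. Outer `except StopIteration` matches → `lst.append(87)` → lst = [11, 47, 87].
Result: [11, 47, 87]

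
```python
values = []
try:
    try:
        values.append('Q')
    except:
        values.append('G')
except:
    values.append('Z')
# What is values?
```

Step-by-step execution trace:
1. Inner try: `values.append('Q')` → values = ['Q']. No exception raised.
2. Inner `except` is skipped.
3. Inner try completes normally; outer `except` is skipped.
Result: ['Q']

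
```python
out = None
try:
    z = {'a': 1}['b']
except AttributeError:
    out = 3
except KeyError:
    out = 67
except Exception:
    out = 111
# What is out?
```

Step-by-step execution trace:
1. `z = {'a': 1}['b']` raises KeyError.
2. `except AttributeError` does not match KeyError; skipped.
3. `except KeyError` matches → out = 67.
4. Remaining except clauses are skipped.
Result: 67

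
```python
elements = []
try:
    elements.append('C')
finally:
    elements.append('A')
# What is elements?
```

Step-by-step execution trace:
1. try: `elements.append('C')` → elements = ['C'].
2. The try body completes without raising.
3. finally always runs: `elements.append('A')` → elements = ['C', 'A'].
Result: ['C', 'A']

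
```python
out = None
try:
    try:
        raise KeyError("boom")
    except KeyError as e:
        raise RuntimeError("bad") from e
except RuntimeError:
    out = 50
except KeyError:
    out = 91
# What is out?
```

Step-by-step execution trace:
1. Inner try raises KeyError; inner `except KeyError as e` catches it.
2. `raise RuntimeError(...) from e` raises RuntimeError (KeyError is attached as __cause__, but only RuntimeError is active).
3. Outer `except RuntimeError` matches → out = 50.
4. `except KeyError` is not reached.
Result: 50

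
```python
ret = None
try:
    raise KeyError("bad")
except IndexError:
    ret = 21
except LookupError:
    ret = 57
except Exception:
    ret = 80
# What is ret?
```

Step-by-step execution trace:
1. `raise KeyError(...)` raises KeyError.
2. `except IndexError` does not match (KeyError is not a subclass of IndexError); skipped.
3. `except LookupError` matches (KeyError is a subclass of LookupError) → ret = 57.
4. `except Exception` is not reached.
Result: 57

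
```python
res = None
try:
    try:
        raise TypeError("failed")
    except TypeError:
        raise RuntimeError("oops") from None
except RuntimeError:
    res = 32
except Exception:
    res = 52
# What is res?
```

Step-by-step execution trace:
1. Inner try raises TypeError; inner `except TypeError` catches it.
2. `raise RuntimeError(...) from None` raises RuntimeError (from None suppresses __context__, but the active exception is still RuntimeError).
3. Outer `except RuntimeError` matches → res = 32.
4. `except Exception` is not reached.
Result: 32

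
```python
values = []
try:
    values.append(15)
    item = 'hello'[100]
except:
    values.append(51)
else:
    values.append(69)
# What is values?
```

Step-by-step execution trace:
1. try: `values.append(15)` → values = [15].
2. `item = 'hello'[100]` raises IndexError.
3. bare `except` matches → `values.append(51)` → values = [15, 51].
4. `else` is skipped (an exception was raised).
Result: [15, 51]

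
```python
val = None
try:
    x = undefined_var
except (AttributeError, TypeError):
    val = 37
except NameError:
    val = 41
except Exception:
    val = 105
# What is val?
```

Step-by-step execution trace:
1. `x = undefined_var` raises NameError.
2. `except (AttributeError, TypeError)` does not match NameError; skipped.
3. `except NameError` matches (exact type match) → val = 41.
4. `except Exception` is not reached.
Result: 41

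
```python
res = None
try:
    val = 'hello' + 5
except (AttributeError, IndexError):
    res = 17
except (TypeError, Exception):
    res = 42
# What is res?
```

Step-by-step execution trace:
1. `val = 'hello' + 5` raises TypeError.
2. `except (AttributeError, IndexError)` does not match TypeError; skipped.
3. `except (TypeError, Exception)` matches (TypeError is in the tuple) → res = 42.
Result: 42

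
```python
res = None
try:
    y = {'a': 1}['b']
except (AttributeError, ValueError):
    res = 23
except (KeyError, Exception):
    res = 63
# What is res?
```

Step-by-step execution trace:
1. `y = {'a': 1}['b']` raises KeyError.
2. `except (AttributeError, ValueError)` does not match KeyError; skipped.
3. `except (KeyError, Exception)` matches (KeyError is in the tuple) → res = 63.
Result: 63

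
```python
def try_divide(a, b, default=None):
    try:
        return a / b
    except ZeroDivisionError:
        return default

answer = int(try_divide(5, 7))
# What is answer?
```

Step-by-step execution trace:
1. `try_divide(5, 7)` enters try: `return 5 / 7` → returns 0.7142857142857143. No exception raised.
2. `except ZeroDivisionError` is skipped.
3. `int(0.7142857142857143)` → 0 → answer = 0.
Result: 0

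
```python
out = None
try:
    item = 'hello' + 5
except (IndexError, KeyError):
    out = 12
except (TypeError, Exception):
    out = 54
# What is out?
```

Step-by-step execution trace:
1. `item = 'hello' + 5` raises TypeError.
2. `except (IndexError, KeyError)` does not match TypeError; skipped.
3. `except (TypeError, Exception)` matches (TypeError is in the tuple) → out = 54.
Result: 54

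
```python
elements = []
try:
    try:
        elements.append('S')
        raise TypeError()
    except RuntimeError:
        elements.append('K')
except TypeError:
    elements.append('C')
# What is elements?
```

Step-by-step execution trace:
1. Inner try: `elements.append('S')` → elements = ['S'].
2. `raise TypeError()` raises TypeError.
3. Inner `except RuntimeError` does not match TypeError; exception propagates to outer try.
4. Outer `except TypeError` matches → `elements.append('C')` → elements = ['S', 'C'].
Result: ['S', 'C']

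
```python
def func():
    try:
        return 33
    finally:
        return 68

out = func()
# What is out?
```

Step-by-step execution trace:
1. `func()` enters try: `return 33` sets pending return value 33.
2. Before returning, `finally: return 68` runs and overrides the pending return.
3. func() returns 68 → out = 68.
Result: 68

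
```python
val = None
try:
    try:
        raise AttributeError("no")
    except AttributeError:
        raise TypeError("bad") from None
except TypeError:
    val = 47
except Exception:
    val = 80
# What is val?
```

Step-by-step execution trace:
1. Inner try raises AttributeError; inner `except AttributeError` catches it.
2. `raise TypeError(...) from None` raises TypeError (from None suppresses __context__, but the active exception is still TypeError).
3. Outer `except TypeError` matches → val = 47.
4. `except Exception` is not reached.
Result: 47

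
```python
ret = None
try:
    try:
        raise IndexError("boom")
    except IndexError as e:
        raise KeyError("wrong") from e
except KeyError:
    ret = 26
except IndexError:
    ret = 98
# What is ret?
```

Step-by-step execution trace:
1. Inner try raises IndexError; inner `except IndexError as e` catches it.
2. `raise KeyError(...) from e` raises KeyError (IndexError is attached as __cause__, but only KeyError is active).
3. Outer `except KeyError` matches → ret = 26.
4. `except IndexError` is not reached.
Result: 26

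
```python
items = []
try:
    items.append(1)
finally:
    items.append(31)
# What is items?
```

Step-by-step execution trace:
1. try: `items.append(1)` → items = [1].
2. The try body completes without raising.
3. finally always runs: `items.append(31)` → items = [1, 31].
Result: [1, 31]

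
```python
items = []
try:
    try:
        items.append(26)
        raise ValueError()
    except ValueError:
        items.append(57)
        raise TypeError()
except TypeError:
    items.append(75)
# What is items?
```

Step-by-step execution trace:
1. Inner try: `items.append(26)` → items = [26].
2. `raise ValueError()` raises ValueError.
3. Inner `except ValueError` matches → `items.append(57)` → items = [26, 57].
4. `raise TypeError()` raises TypeError; propagates to outer try.
5. Outer `except TypeError` matches → `items.append(75)` → items = [26, 57, 75].
Result: [26, 57, 75]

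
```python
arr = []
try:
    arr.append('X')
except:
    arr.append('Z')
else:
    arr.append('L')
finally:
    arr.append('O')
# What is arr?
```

Step-by-step execution trace:
1. try: `arr.append('X')` → arr = ['X']. No exception raised.
2. `except` is skipped.
3. `else` runs: `arr.append('L')` → arr = ['X', 'L'].
4. `finally` always runs: `arr.append('O')` → arr = ['X', 'L', 'O'].
Result: ['X', 'L', 'O']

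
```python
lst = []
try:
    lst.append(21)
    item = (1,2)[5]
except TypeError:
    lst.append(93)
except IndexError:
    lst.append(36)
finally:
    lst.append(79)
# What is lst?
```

Step-by-step execution trace:
1. try: `lst.append(21)` → lst = [21].
2. `item = (1,2)[5]` raises IndexError.
3. `except TypeError` does not match IndexError; skipped.
4. `except IndexError` matches → `lst.append(36)` → lst = [21, 36].
5. finally always runs: `lst.append(79)` → lst = [21, 36, 79].
Result: [21, 36, 79]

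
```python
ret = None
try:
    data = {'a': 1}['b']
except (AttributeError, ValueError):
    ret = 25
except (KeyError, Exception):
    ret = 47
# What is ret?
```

Step-by-step execution trace:
1. `data = {'a': 1}['b']` raises KeyError.
2. `except (AttributeError, ValueError)` does not match KeyError; skipped.
3. `except (KeyError, Exception)` matches (KeyError is in the tuple) → ret = 47.
Result: 47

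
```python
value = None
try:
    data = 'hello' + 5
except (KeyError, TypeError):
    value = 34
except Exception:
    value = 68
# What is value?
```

Step-by-step execution trace:
1. `data = 'hello' + 5` raises TypeError.
2. `except (KeyError, TypeError)` matches (TypeError is in the tuple) → value = 34.
3. `except Exception` is not reached.
Result: 34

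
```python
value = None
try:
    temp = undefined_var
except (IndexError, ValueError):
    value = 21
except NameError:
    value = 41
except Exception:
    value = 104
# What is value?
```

Step-by-step execution trace:
1. `temp = undefined_var` raises NameError.
2. `except (IndexError, ValueError)` does not match NameError; skipped.
3. `except NameError` matches (exact type match) → value = 41.
4. `except Exception` is not reached.
Result: 41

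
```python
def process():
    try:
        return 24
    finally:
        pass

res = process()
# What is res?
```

Step-by-step execution trace:
1. `process()` enters try: `return 24` sets pending return value 24.
2. Before returning, `finally: pass` runs (no effect).
3. process() returns 24 → res = 24.
Result: 24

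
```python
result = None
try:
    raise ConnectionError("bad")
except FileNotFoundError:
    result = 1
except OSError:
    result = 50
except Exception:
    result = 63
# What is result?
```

Step-by-step execution trace:
1. `raise ConnectionError(...)` raises ConnectionError.
2. `except FileNotFoundError` does not match (ConnectionError is not a subclass of FileNotFoundError); skipped.
3. `except OSError` matches (ConnectionError is a subclass of OSError) → result = 50.
4. `except Exception` is not reached.
Result: 50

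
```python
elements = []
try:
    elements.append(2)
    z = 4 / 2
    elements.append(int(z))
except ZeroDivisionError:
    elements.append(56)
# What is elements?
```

Step-by-step execution trace:
1. try: `elements.append(2)` → elements = [2].
2. `z = 4 / 2` → z = 2.0. No exception raised.
3. `elements.append(int(z))` → elements = [2, 2].
4. `except ZeroDivisionError` is skipped (no exception was raised).
Result: [2, 2]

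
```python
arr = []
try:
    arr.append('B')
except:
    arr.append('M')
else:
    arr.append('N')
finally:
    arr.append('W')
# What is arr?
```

Step-by-step execution trace:
1. try: `arr.append('B')` → arr = ['B']. No exception raised.
2. `except` is skipped.
3. `else` runs: `arr.append('N')` → arr = ['B', 'N'].
4. `finally` always runs: `arr.append('W')` → arr = ['B', 'N', 'W'].
Result: ['B', 'N', 'W']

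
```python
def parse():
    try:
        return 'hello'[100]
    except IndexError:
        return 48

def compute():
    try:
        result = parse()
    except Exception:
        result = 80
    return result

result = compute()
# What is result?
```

Step-by-step execution trace:
1. `compute()` calls `parse()`.
2. In parse: `'hello'[100]` raises IndexError; `except IndexError` catches it → returns 48.
3. In compute: `result = parse()` → result = 48. No exception reaches compute.
4. `except Exception` is skipped; compute returns 48.
5. result = 48.
Result: 48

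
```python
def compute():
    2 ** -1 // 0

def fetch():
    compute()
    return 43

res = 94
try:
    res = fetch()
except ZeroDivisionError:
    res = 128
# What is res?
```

Step-by-step execution trace:
1. res starts at 94.
2. try: `fetch()` calls `compute()`.
3. `compute()` evaluates `2 ** -1 // 0`, which raises ZeroDivisionError; it propagates through fetch (uncaught).
4. `return 43` in fetch is not reached; the assignment to res does not complete.
5. `except ZeroDivisionError` matches → res = 128.
Result: 128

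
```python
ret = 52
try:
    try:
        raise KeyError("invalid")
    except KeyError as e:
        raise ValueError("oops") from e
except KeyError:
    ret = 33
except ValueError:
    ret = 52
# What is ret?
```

Step-by-step execution trace:
1. Inner try raises KeyError; inner `except KeyError as e` catches it.
2. `raise ValueError(...) from e` raises ValueError (KeyError is attached as __cause__, but only ValueError is active).
3. Outer `except KeyError` does not match ValueError; skipped.
4. Outer `except ValueError` matches → ret = 52.
Result: 52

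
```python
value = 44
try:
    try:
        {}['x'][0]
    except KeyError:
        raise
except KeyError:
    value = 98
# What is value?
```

Step-by-step execution trace:
1. Inner try: `{}['x'][0]` raises KeyError.
2. Inner `except KeyError` matches; bare `raise` re-raises the same KeyError.
3. Outer `except KeyError` matches → value = 98.
Result: 98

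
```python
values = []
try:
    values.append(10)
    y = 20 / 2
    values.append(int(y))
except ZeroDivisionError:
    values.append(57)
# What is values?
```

Step-by-step execution trace:
1. try: `values.append(10)` → values = [10].
2. `y = 20 / 2` → y = 10.0. No exception raised.
3. `values.append(int(y))` → values = [10, 10].
4. `except ZeroDivisionError` is skipped (no exception was raised).
Result: [10, 10]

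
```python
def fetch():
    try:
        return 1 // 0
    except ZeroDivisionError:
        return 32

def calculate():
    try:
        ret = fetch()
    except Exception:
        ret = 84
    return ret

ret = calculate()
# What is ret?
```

Step-by-step execution trace:
1. `calculate()` calls `fetch()`.
2. In fetch: `1 // 0` raises ZeroDivisionError; `except ZeroDivisionError` catches it → returns 32.
3. In calculate: `ret = fetch()` → ret = 32. No exception reaches calculate.
4. `except Exception` is skipped; calculate returns 32.
5. ret = 32.
Result: 32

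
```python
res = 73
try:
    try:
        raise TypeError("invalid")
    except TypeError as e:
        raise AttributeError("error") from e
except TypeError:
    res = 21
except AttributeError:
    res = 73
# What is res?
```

Step-by-step execution trace:
1. Inner try raises TypeError; inner `except TypeError as e` catches it.
2. `raise AttributeError(...) from e` raises AttributeError (TypeError is attached as __cause__, but only AttributeError is active).
3. Outer `except TypeError` does not match AttributeError; skipped.
4. Outer `except AttributeError` matches → res = 73.
Result: 73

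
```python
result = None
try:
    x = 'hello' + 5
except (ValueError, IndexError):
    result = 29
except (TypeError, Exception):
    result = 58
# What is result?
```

Step-by-step execution trace:
1. `x = 'hello' + 5` raises TypeError.
2. `except (ValueError, IndexError)` does not match TypeError; skipped.
3. `except (TypeError, Exception)` matches (TypeError is in the tuple) → result = 58.
Result: 58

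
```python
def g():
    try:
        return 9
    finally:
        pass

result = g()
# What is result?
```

Step-by-step execution trace:
1. `g()` enters try: `return 9` sets pending return value 9.
2. Before returning, `finally: pass` runs (no effect).
3. g() returns 9 → result = 9.
Result: 9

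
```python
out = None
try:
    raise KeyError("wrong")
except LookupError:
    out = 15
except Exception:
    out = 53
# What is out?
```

Step-by-step execution trace:
1. `raise KeyError(...)` raises KeyError.
2. `except LookupError` matches (KeyError is a subclass of LookupError) → out = 15.
3. `except Exception` is not reached.
Result: 15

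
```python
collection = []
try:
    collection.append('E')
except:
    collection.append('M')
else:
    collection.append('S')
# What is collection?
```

Step-by-step execution trace:
1. try: `collection.append('E')` → collection = ['E']. No exception raised.
2. `except` is skipped.
3. `else` runs (try completed without exception): `collection.append('S')` → collection = ['E', 'S'].
Result: ['E', 'S']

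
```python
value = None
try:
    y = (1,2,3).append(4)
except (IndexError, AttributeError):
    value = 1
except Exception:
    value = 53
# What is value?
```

Step-by-step execution trace:
1. `y = (1,2,3).append(4)` raises AttributeError.
2. `except (IndexError, AttributeError)` matches (AttributeError is in the tuple) → value = 1.
3. `except Exception` is not reached.
Result: 1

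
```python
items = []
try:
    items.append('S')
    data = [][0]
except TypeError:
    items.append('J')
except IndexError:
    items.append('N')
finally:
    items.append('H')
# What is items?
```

Step-by-step execution trace:
1. try: `items.append('S')` → items = ['S'].
2. `data = [][0]` raises IndexError.
3. `except TypeError` does not match IndexError; skipped.
4. `except IndexError` matches → `items.append('N')` → items = ['S', 'N'].
5. finally always runs: `items.append('H')` → items = ['S', 'N', 'H'].
Result: ['S', 'N', 'H']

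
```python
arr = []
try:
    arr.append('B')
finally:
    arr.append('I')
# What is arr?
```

Step-by-step execution trace:
1. try: `arr.append('B')` → arr = ['B'].
2. The try body completes without raising.
3. finally always runs: `arr.append('I')` → arr = ['B', 'I'].
Result: ['B', 'I']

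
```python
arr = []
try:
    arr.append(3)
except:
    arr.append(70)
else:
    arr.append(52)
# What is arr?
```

Step-by-step execution trace:
1. try: `arr.append(3)` → arr = [3]. No exception raised.
2. `except` is skipped.
3. `else` runs (try completed without exception): `arr.append(52)` → arr = [3, 52].
Result: [3, 52]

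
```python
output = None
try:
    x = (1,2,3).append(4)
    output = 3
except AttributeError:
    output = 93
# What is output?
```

Step-by-step execution trace:
1. `x = (1,2,3).append(4)` raises AttributeError.
2. `output = 3` is not reached.
3. `except AttributeError` matches → output = 93.
Result: 93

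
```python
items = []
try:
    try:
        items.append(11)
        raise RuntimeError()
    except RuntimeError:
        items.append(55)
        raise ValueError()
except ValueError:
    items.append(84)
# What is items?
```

Step-by-step execution trace:
1. Inner try: `items.append(11)` → items = [11].
2. `raise RuntimeError()` raises RuntimeError.
3. Inner `except RuntimeError` matches → `items.append(55)` → items = [11, 55].
4. `raise ValueError()` raises ValueError; propagates to outer try.
5. Outer `except ValueError` matches → `items.append(84)` → items = [11, 55, 84].
Result: [11, 55, 84]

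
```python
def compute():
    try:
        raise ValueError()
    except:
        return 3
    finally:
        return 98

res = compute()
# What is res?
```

Step-by-step execution trace:
1. `compute()` enters try: `raise ValueError()` raises ValueError.
2. bare `except` matches → `return 3` sets pending return value 3.
3. Before returning, `finally: return 98` runs and overrides the pending return.
4. compute() returns 98 → res = 98.
Result: 98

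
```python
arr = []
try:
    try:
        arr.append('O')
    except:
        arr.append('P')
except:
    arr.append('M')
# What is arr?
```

Step-by-step execution trace:
1. Inner try: `arr.append('O')` → arr = ['O']. No exception raised.
2. Inner `except` is skipped.
3. Inner try completes normally; outer `except` is skipped.
Result: ['O']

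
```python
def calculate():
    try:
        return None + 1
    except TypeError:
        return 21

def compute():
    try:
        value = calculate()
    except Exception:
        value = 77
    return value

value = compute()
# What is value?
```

Step-by-step execution trace:
1. `compute()` calls `calculate()`.
2. In calculate: `None + 1` raises TypeError; `except TypeError` catches it → returns 21.
3. In compute: `value = calculate()` → value = 21. No exception reaches compute.
4. `except Exception` is skipped; compute returns 21.
5. value = 21.
Result: 21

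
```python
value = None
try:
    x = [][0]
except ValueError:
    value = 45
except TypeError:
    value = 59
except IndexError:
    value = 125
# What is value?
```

Step-by-step execution trace:
1. `x = [][0]` raises IndexError.
2. `except ValueError` does not match IndexError; skipped.
3. `except TypeError` does not match IndexError; skipped.
4. `except IndexError` matches → value = 125.
Result: 125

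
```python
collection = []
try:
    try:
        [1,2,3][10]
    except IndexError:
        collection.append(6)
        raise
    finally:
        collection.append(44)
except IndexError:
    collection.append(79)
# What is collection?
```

Step-by-step execution trace:
1. Inner try: `[1,2,3][10]` raises IndexError.
2. Inner `except IndexError` matches → `collection.append(6)` → collection = [6].
3. bare `raise` re-raises IndexError.
4. Inner `finally` runs during unwinding: `collection.append(44)` → collection = [6, 44].
5. Outer `except IndexError` matches → `collection.append(79)` → collection = [6, 44, 79].
Result: [6, 44, 79]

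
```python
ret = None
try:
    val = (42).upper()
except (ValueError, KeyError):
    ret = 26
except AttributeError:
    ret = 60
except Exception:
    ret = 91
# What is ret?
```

Step-by-step execution trace:
1. `val = (42).upper()` raises AttributeError.
2. `except (ValueError, KeyError)` does not match AttributeError; skipped.
3. `except AttributeError` matches (exact type match) → ret = 60.
4. `except Exception` is not reached.
Result: 60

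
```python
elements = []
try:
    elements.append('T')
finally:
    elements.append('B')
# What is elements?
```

Step-by-step execution trace:
1. try: `elements.append('T')` → elements = ['T'].
2. The try body completes without raising.
3. finally always runs: `elements.append('B')` → elements = ['T', 'B'].
Result: ['T', 'B']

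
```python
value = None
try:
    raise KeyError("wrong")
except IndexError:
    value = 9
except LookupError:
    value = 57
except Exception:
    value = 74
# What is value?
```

Step-by-step execution trace:
1. `raise KeyError(...)` raises KeyError.
2. `except IndexError` does not match (KeyError is not a subclass of IndexError); skipped.
3. `except LookupError` matches (KeyError is a subclass of LookupError) → value = 57.
4. `except Exception` is not reached.
Result: 57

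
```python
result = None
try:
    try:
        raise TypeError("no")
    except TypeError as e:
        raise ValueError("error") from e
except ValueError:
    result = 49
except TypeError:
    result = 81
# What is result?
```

Step-by-step execution trace:
1. Inner try raises TypeError; inner `except TypeError as e` catches it.
2. `raise ValueError(...) from e` raises ValueError (TypeError is attached as __cause__, but only ValueError is active).
3. Outer `except ValueError` matches → result = 49.
4. `except TypeError` is not reached.
Result: 49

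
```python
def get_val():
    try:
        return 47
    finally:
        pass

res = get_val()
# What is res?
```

Step-by-step execution trace:
1. `get_val()` enters try: `return 47` sets pending return value 47.
2. Before returning, `finally: pass` runs (no effect).
3. get_val() returns 47 → res = 47.
Result: 47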